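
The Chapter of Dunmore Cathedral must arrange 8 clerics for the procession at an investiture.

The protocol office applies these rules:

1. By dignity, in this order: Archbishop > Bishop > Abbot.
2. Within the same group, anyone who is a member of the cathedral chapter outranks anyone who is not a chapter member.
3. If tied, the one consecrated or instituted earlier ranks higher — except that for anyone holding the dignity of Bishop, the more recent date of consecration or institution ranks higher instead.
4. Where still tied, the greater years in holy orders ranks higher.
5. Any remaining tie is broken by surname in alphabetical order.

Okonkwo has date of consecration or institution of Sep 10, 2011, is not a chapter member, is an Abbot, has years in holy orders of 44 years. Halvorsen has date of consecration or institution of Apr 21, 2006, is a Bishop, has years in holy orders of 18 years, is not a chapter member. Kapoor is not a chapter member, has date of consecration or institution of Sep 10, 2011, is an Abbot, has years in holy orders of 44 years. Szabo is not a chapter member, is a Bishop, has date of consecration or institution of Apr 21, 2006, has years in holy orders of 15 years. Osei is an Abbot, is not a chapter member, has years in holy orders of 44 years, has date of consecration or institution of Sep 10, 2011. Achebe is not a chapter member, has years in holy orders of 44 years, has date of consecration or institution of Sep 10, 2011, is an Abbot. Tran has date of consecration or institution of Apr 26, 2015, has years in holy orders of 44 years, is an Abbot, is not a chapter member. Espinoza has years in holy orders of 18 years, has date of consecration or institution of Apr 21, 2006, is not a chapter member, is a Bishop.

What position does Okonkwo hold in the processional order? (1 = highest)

6

By dignity: Espinoza, Halvorsen and Szabo (Bishop); then Achebe, Kapoor, Okonkwo, Osei and Tran (Abbot).
Espinoza, Halvorsen and Szabo are each not a chapter member, so the next rule applies.
Espinoza, Halvorsen and Szabo all have date of consecration or institution Apr 21, 2006, so the next rule applies.
Among Espinoza, Halvorsen and Szabo, by years in holy orders (higher first): Espinoza and Halvorsen (18 years) before Szabo (15 years).
Among Espinoza and Halvorsen, alphabetically by surname: Espinoza before Halvorsen.
Achebe, Kapoor, Okonkwo, Osei and Tran are each not a chapter member, so the next rule applies.
Among Achebe, Kapoor, Okonkwo, Osei and Tran, by date of consecration or institution (earlier first): Achebe, Kapoor, Okonkwo and Osei (Sep 10, 2011) before Tran (Apr 26, 2015).
Achebe, Kapoor, Okonkwo and Osei all have years in holy orders 44 years, so the next rule applies.
Among Achebe, Kapoor, Okonkwo and Osei, alphabetically by surname: Achebe before Kapoor before Okonkwo before Osei.
Order: Espinoza, Halvorsen, Szabo, Achebe, Kapoor, Okonkwo, Osei, Tran. So position 6.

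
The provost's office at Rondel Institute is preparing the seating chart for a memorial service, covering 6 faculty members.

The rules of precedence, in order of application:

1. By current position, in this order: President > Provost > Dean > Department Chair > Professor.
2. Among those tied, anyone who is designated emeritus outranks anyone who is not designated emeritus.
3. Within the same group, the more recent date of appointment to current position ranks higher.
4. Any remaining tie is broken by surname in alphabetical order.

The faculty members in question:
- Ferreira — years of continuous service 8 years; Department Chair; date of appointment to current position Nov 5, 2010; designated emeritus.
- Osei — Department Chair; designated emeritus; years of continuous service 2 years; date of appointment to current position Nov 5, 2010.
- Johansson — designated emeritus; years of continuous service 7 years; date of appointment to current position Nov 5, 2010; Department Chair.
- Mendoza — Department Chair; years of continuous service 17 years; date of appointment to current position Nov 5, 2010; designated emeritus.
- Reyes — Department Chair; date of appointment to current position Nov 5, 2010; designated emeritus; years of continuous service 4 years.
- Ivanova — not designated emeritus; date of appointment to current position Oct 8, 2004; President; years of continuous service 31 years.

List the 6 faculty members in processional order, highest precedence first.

Ivanova, Ferreira, Johansson, Mendoza, Osei, Reyes

By current position: Ivanova (President); then Ferreira, Johansson, Mendoza, Osei and Reyes (Department Chair).
Ferreira, Johansson, Mendoza, Osei and Reyes are each designated emeritus, so the next rule applies.
Ferreira, Johansson, Mendoza, Osei and Reyes all have date of appointment to current position Nov 5, 2010, so the next rule applies.
Among Ferreira, Johansson, Mendoza, Osei and Reyes, alphabetically by surname: Ferreira before Johansson before Mendoza before Osei before Reyes.
Full order: Ivanova, Ferreira, Johansson, Mendoza, Osei, Reyes.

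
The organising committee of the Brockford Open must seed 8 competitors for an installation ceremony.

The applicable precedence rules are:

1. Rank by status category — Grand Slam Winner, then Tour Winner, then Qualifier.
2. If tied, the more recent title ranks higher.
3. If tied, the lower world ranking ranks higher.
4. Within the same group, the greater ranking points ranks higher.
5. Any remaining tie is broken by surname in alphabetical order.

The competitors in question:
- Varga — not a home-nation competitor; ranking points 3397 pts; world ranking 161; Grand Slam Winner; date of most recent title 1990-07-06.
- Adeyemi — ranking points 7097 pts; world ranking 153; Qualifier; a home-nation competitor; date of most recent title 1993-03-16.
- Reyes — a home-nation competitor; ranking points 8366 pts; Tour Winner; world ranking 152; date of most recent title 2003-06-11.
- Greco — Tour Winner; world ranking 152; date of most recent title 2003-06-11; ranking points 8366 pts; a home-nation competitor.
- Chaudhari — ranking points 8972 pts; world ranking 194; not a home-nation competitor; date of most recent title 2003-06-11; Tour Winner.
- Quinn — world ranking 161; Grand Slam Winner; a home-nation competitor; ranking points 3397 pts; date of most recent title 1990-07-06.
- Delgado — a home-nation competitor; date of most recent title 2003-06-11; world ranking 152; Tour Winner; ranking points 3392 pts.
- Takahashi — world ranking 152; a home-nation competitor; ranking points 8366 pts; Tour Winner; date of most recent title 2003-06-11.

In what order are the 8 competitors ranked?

Quinn, Varga, Greco, Reyes, Takahashi, Delgado, Chaudhari, Adeyemi

By status category: Quinn and Varga (Grand Slam Winner); then Greco, Reyes, Takahashi, Delgado and Chaudhari (Tour Winner); then Adeyemi (Qualifier).
Quinn and Varga both have date of most recent title 1990-07-06, so the next rule applies.
Quinn and Varga both have world ranking 161, so the next rule applies.
Quinn and Varga both have ranking points 3397 pts, so the next rule applies.
Among Quinn and Varga, alphabetically by surname: Quinn before Varga.
Greco, Reyes, Takahashi, Delgado and Chaudhari all have date of most recent title 2003-06-11, so the next rule applies.
Among Greco, Reyes, Takahashi, Delgado and Chaudhari, by world ranking (lower first): Greco, Reyes, Takahashi and Delgado (152) before Chaudhari (194).
Among Greco, Reyes, Takahashi and Delgado, by ranking points (higher first): Greco, Reyes and Takahashi (8366 pts) before Delgado (3392 pts).
Among Greco, Reyes and Takahashi, alphabetically by surname: Greco before Reyes before Takahashi.
Full order: Quinn, Varga, Greco, Reyes, Takahashi, Delgado, Chaudhari, Adeyemi.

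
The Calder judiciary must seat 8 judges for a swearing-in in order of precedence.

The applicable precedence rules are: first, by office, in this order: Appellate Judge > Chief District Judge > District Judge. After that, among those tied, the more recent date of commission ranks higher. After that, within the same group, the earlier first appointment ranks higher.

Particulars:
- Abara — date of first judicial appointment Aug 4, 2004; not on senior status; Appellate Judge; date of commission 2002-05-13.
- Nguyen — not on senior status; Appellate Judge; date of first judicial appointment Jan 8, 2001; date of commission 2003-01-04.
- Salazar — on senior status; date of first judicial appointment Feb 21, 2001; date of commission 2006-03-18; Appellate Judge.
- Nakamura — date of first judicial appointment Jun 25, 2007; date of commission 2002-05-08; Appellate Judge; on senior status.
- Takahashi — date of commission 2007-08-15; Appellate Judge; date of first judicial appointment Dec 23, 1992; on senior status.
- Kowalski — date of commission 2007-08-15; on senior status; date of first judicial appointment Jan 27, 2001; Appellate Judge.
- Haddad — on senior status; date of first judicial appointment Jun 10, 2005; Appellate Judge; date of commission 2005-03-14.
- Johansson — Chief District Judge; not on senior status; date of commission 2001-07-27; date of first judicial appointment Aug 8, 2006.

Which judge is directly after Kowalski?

Salazar

By office: Takahashi, Kowalski, Salazar, Haddad, Nguyen, Abara and Nakamura (Appellate Judge); then Johansson (Chief District Judge).
Among Takahashi, Kowalski, Salazar, Haddad, Nguyen, Abara and Nakamura, by date of commission (later first): Takahashi and Kowalski (2007-08-15) before Salazar (2006-03-18) before Haddad (2005-03-14) before Nguyen (2003-01-04) before Abara (2002-05-13) before Nakamura (2002-05-08).
Among Takahashi and Kowalski, by date of first judicial appointment (earlier first): Takahashi (Dec 23, 1992) before Kowalski (Jan 27, 2001).
Order: Takahashi, Kowalski, Salazar, Haddad, Nguyen, Abara, Nakamura, Johansson.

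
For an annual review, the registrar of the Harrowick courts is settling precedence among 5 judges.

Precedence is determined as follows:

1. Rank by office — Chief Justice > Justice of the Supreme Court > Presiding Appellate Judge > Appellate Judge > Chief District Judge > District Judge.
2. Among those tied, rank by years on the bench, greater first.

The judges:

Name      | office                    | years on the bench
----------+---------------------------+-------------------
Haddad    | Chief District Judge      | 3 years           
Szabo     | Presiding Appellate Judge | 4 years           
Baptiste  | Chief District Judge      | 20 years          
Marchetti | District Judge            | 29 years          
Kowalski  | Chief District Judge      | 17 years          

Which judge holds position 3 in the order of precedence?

Kowalski

By office: Szabo (Presiding Appellate Judge); then Baptiste, Kowalski and Haddad (Chief District Judge); then Marchetti (District Judge).
Among Baptiste, Kowalski and Haddad, by years on the bench (higher first): Baptiste (20 years) before Kowalski (17 years) before Haddad (3 years).
Order: Szabo, Baptiste, Kowalski, Haddad, Marchetti.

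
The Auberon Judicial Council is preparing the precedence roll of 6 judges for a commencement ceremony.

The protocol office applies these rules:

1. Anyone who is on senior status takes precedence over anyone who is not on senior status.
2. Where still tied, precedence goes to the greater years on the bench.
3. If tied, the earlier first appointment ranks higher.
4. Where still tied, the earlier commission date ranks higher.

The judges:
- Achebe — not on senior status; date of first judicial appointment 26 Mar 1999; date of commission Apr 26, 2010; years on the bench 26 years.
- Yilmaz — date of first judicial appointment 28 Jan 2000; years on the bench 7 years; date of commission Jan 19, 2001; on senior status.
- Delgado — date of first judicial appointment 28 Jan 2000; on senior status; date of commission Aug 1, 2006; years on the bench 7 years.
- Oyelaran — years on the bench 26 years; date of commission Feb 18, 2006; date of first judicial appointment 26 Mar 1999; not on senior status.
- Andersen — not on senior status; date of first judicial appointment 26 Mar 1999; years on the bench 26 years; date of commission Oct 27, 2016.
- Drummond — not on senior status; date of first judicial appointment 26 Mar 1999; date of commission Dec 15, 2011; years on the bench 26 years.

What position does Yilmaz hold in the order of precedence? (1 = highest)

By the first rule: Yilmaz and Delgado (both on senior status); then Oyelaran, Achebe, Drummond and Andersen (each not on senior status).
Yilmaz and Delgado both have years on the bench 7 years, so the next rule applies.
Yilmaz and Delgado both have date of first judicial appointment 28 Jan 2000, so the next rule applies.
Among Yilmaz and Delgado, by date of commission (earlier first): Yilmaz (Jan 19, 2001) before Delgado (Aug 1, 2006).
Oyelaran, Achebe, Drummond and Andersen all have years on the bench 26 years, so the next rule applies.
Oyelaran, Achebe, Drummond and Andersen all have date of first judicial appointment 26 Mar 1999, so the next rule applies.
Among Oyelaran, Achebe, Drummond and Andersen, by date of commission (earlier first): Oyelaran (Feb 18, 2006) before Achebe (Apr 26, 2010) before Drummond (Dec 15, 2011) before Andersen (Oct 27, 2016).
Order: Yilmaz, Delgado, Oyelaran, Achebe, Drummond, Andersen. So position 1.

1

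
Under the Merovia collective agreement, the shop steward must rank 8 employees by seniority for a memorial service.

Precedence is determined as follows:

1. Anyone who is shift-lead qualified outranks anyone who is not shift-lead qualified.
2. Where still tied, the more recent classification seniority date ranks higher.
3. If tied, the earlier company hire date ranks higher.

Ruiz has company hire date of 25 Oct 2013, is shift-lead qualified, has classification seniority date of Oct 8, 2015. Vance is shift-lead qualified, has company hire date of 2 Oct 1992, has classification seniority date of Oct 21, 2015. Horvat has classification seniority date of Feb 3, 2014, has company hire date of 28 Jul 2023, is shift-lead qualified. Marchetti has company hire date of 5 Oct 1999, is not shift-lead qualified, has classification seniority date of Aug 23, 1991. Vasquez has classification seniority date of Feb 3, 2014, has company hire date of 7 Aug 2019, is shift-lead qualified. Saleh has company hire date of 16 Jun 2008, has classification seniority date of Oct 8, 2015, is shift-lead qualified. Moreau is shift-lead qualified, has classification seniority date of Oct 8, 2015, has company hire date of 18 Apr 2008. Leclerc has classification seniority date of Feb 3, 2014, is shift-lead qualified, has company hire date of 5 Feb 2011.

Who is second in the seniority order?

Moreau

By the first rule: Vance, Moreau, Saleh, Ruiz, Leclerc, Vasquez and Horvat (each shift-lead qualified); then Marchetti (not shift-lead qualified).
Among Vance, Moreau, Saleh, Ruiz, Leclerc, Vasquez and Horvat, by classification seniority date (later first): Vance (Oct 21, 2015) before Moreau, Saleh and Ruiz (Oct 8, 2015) before Leclerc, Vasquez and Horvat (Feb 3, 2014).
Among Moreau, Saleh and Ruiz, by company hire date (earlier first): Moreau (18 Apr 2008) before Saleh (16 Jun 2008) before Ruiz (25 Oct 2013).
Among Leclerc, Vasquez and Horvat, by company hire date (earlier first): Leclerc (5 Feb 2011) before Vasquez (7 Aug 2019) before Horvat (28 Jul 2023).
Order: Vance, Moreau, Saleh, Ruiz, Leclerc, Vasquez, Horvat, Marchetti.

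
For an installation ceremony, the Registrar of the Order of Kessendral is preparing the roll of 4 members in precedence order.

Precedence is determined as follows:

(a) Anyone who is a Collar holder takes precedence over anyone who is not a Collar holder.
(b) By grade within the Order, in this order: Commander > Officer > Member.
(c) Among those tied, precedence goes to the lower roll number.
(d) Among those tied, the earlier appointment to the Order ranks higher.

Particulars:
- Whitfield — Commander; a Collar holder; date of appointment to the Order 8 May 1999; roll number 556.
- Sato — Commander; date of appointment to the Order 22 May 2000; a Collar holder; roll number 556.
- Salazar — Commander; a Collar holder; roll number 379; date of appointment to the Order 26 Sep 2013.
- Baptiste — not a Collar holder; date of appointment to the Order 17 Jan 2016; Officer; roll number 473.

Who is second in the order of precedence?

Whitfield

By the first rule: Salazar, Whitfield and Sato (each a Collar holder); then Baptiste (not a Collar holder).
Salazar, Whitfield and Sato are each Commander, so the next rule applies.
Among Salazar, Whitfield and Sato, by roll number (lower first): Salazar (379) before Whitfield and Sato (556).
Among Whitfield and Sato, by date of appointment to the Order (earlier first): Whitfield (8 May 1999) before Sato (22 May 2000).
Order: Salazar, Whitfield, Sato, Baptiste.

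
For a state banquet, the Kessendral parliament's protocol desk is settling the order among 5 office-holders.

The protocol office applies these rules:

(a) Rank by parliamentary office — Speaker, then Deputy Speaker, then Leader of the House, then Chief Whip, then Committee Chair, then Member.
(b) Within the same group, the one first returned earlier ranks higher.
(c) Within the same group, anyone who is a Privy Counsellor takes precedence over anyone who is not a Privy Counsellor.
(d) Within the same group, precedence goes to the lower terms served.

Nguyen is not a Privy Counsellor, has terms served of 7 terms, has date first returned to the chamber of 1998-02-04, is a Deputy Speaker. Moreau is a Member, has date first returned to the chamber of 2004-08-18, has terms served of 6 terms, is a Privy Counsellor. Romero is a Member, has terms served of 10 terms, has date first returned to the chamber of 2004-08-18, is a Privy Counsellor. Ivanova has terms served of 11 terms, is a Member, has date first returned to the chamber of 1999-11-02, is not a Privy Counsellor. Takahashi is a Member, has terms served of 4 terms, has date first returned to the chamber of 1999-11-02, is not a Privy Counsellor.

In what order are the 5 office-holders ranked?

Nguyen, Takahashi, Ivanova, Moreau, Romero

By parliamentary office: Nguyen (Deputy Speaker); then Takahashi, Ivanova, Moreau and Romero (Member).
Among Takahashi, Ivanova, Moreau and Romero, by date first returned to the chamber (earlier first): Takahashi and Ivanova (1999-11-02) before Moreau and Romero (2004-08-18).
Takahashi and Ivanova are each not a Privy Counsellor, so the next rule applies.
Among Takahashi and Ivanova, by terms served (lower first): Takahashi (4 terms) before Ivanova (11 terms).
Moreau and Romero are each a Privy Counsellor, so the next rule applies.
Among Moreau and Romero, by terms served (lower first): Moreau (6 terms) before Romero (10 terms).
Full order: Nguyen, Takahashi, Ivanova, Moreau, Romero.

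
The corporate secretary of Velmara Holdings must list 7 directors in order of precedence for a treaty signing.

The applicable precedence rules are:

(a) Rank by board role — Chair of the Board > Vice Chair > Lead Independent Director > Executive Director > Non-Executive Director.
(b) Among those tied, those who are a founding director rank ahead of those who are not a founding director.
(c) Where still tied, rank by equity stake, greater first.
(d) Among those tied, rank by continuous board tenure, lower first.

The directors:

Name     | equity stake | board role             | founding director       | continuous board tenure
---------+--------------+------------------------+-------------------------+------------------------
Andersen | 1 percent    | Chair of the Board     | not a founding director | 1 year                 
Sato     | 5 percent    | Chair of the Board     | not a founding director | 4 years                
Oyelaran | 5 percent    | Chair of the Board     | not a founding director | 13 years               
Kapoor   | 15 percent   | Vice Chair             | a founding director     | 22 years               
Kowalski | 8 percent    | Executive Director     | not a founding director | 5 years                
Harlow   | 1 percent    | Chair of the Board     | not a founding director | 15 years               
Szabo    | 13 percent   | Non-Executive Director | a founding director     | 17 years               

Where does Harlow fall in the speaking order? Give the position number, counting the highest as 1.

By board role: Sato, Oyelaran, Andersen and Harlow (Chair of the Board); then Kapoor (Vice Chair); then Kowalski (Executive Director); then Szabo (Non-Executive Director).
Sato, Oyelaran, Andersen and Harlow are each not a founding director, so the next rule applies.
Among Sato, Oyelaran, Andersen and Harlow, by equity stake (higher first): Sato and Oyelaran (5 percent) before Andersen and Harlow (1 percent).
Among Sato and Oyelaran, by continuous board tenure (lower first): Sato (4 years) before Oyelaran (13 years).
Among Andersen and Harlow, by continuous board tenure (lower first): Andersen (1 year) before Harlow (15 years).
Order: Sato, Oyelaran, Andersen, Harlow, Kapoor, Kowalski, Szabo. So position 4.

4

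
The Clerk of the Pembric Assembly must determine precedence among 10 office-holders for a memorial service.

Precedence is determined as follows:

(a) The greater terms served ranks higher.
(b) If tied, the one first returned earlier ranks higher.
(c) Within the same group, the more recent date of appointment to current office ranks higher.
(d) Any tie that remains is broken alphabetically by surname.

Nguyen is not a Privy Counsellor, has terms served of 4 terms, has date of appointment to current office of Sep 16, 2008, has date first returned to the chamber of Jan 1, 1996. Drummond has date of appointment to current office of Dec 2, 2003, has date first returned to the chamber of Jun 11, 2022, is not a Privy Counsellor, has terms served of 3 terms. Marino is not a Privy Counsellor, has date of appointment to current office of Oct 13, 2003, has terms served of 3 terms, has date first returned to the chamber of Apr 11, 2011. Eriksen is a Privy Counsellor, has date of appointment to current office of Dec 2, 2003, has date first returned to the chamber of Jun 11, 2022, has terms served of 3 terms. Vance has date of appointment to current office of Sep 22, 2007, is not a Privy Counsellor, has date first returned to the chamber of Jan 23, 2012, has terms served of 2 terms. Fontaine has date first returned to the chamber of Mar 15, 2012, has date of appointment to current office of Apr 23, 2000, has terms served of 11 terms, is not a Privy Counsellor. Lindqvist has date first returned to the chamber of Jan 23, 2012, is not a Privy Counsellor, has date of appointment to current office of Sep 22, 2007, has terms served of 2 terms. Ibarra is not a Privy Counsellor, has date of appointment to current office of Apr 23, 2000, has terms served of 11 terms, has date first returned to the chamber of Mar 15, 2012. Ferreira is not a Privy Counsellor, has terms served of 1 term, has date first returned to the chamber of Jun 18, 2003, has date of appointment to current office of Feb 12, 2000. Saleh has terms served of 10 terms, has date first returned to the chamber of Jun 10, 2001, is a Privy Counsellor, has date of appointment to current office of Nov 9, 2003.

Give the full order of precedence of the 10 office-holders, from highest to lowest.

Fontaine, Ibarra, Saleh, Nguyen, Marino, Drummond, Eriksen, Lindqvist, Vance, Ferreira

By terms served (higher first): Fontaine and Ibarra (both 11 terms); then Saleh (10 terms); then Nguyen (4 terms); then Marino, Drummond and Eriksen (each 3 terms); then Lindqvist and Vance (both 2 terms); then Ferreira (1 term).
Fontaine and Ibarra both have date first returned to the chamber Mar 15, 2012, so the next rule applies.
Fontaine and Ibarra both have date of appointment to current office Apr 23, 2000, so the next rule applies.
Among Fontaine and Ibarra, alphabetically by surname: Fontaine before Ibarra.
Among Marino, Drummond and Eriksen, by date first returned to the chamber (earlier first): Marino (Apr 11, 2011) before Drummond and Eriksen (Jun 11, 2022).
Drummond and Eriksen both have date of appointment to current office Dec 2, 2003, so the next rule applies.
Among Drummond and Eriksen, alphabetically by surname: Drummond before Eriksen.
Lindqvist and Vance both have date first returned to the chamber Jan 23, 2012, so the next rule applies.
Lindqvist and Vance both have date of appointment to current office Sep 22, 2007, so the next rule applies.
Among Lindqvist and Vance, alphabetically by surname: Lindqvist before Vance.
Full order: Fontaine, Ibarra, Saleh, Nguyen, Marino, Drummond, Eriksen, Lindqvist, Vance, Ferreira.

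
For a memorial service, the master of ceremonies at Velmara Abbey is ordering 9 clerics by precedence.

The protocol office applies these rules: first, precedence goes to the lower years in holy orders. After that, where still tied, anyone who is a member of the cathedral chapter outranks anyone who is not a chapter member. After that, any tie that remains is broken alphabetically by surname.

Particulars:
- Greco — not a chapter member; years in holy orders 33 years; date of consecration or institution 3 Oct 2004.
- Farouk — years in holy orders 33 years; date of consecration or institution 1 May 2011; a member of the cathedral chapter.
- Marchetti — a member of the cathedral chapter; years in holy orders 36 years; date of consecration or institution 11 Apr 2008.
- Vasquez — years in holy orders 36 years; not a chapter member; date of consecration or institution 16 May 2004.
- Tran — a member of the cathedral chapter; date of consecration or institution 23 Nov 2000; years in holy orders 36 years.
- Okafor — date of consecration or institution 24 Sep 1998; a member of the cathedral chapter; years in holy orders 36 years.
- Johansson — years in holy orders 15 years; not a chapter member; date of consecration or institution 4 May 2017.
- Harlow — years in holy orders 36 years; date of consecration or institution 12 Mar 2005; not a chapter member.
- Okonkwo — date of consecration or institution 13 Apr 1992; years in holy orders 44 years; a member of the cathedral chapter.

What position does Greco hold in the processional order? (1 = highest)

3

By years in holy orders (lower first): Johansson (15 years); then Farouk and Greco (both 33 years); then Marchetti, Okafor, Tran, Harlow and Vasquez (each 36 years); then Okonkwo (44 years).
Among Farouk and Greco, a member of the cathedral chapter before not a chapter member: Farouk (a member of the cathedral chapter) before Greco (not a chapter member).
Among Marchetti, Okafor, Tran, Harlow and Vasquez, a member of the cathedral chapter before not a chapter member: Marchetti, Okafor and Tran (a member of the cathedral chapter) before Harlow and Vasquez (not a chapter member).
Among Marchetti, Okafor and Tran, alphabetically by surname: Marchetti before Okafor before Tran.
Among Harlow and Vasquez, alphabetically by surname: Harlow before Vasquez.
Order: Johansson, Farouk, Greco, Marchetti, Okafor, Tran, Harlow, Vasquez, Okonkwo. So position 3.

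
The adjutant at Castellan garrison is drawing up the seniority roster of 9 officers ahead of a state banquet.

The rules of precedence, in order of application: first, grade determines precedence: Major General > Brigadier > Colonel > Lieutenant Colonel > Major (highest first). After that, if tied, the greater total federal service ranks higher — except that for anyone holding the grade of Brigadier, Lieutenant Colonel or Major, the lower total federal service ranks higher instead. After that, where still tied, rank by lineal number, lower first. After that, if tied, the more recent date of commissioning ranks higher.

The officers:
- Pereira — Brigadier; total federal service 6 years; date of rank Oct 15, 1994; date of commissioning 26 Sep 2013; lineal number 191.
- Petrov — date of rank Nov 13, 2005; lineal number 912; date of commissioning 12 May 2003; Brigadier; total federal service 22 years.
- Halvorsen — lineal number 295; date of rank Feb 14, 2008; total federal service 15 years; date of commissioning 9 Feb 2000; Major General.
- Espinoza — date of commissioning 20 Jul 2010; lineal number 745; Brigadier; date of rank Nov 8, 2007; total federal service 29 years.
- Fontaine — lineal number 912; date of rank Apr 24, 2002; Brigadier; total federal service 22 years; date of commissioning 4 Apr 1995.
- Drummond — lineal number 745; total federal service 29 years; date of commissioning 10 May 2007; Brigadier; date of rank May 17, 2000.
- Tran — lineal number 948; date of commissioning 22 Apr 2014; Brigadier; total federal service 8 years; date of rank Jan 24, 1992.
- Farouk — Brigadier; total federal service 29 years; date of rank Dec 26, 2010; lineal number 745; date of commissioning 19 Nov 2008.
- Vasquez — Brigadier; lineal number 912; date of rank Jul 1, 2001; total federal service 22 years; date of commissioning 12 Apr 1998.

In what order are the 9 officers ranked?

Halvorsen, Pereira, Tran, Petrov, Vasquez, Fontaine, Espinoza, Farouk, Drummond

By grade: Halvorsen (Major General); then Pereira, Tran, Petrov, Vasquez, Fontaine, Espinoza, Farouk and Drummond (Brigadier).
Among Pereira, Tran, Petrov, Vasquez, Fontaine, Espinoza, Farouk and Drummond, by total federal service (lower first) (reversed rule for this group): Pereira (6 years) before Tran (8 years) before Petrov, Vasquez and Fontaine (22 years) before Espinoza, Farouk and Drummond (29 years).
Petrov, Vasquez and Fontaine all have lineal number 912, so the next rule applies.
Among Petrov, Vasquez and Fontaine, by date of commissioning (later first): Petrov (12 May 2003) before Vasquez (12 Apr 1998) before Fontaine (4 Apr 1995).
Espinoza, Farouk and Drummond all have lineal number 745, so the next rule applies.
Among Espinoza, Farouk and Drummond, by date of commissioning (later first): Espinoza (20 Jul 2010) before Farouk (19 Nov 2008) before Drummond (10 May 2007).
Full order: Halvorsen, Pereira, Tran, Petrov, Vasquez, Fontaine, Espinoza, Farouk, Drummond.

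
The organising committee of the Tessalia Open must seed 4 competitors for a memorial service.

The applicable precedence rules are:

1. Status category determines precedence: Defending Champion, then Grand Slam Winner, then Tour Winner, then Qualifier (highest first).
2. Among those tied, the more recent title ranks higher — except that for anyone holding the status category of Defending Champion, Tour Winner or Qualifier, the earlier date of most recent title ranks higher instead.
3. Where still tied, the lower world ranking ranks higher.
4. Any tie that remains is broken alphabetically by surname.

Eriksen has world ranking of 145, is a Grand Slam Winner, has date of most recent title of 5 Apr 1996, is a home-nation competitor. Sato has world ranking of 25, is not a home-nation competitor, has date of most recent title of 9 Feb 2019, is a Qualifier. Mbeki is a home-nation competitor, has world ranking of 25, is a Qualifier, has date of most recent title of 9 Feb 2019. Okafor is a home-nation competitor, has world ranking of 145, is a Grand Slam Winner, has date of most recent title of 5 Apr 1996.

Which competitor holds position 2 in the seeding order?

By status category: Eriksen and Okafor (Grand Slam Winner); then Mbeki and Sato (Qualifier).
Eriksen and Okafor both have date of most recent title 5 Apr 1996, so the next rule applies.
Eriksen and Okafor both have world ranking 145, so the next rule applies.
Among Eriksen and Okafor, alphabetically by surname: Eriksen before Okafor.
Mbeki and Sato both have date of most recent title 9 Feb 2019, so the next rule applies.
Mbeki and Sato both have world ranking 25, so the next rule applies.
Among Mbeki and Sato, alphabetically by surname: Mbeki before Sato.
Order: Eriksen, Okafor, Mbeki, Sato.

Okafor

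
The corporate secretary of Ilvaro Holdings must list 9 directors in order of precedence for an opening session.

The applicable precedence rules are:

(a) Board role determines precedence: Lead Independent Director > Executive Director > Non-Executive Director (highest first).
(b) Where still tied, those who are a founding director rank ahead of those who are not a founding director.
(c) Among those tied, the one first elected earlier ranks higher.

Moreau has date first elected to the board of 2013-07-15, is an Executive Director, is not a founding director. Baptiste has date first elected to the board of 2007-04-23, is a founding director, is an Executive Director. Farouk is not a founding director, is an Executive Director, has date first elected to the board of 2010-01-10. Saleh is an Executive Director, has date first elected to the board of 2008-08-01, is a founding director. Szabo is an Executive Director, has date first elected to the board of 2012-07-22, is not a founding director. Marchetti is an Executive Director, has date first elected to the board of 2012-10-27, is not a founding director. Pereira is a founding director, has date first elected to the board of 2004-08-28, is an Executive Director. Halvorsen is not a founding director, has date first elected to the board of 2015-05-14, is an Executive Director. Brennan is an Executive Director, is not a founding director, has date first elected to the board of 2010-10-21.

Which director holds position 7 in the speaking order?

Marchetti

By board role: Pereira, Baptiste, Saleh, Farouk, Brennan, Szabo, Marchetti, Moreau and Halvorsen (Executive Director).
Among Pereira, Baptiste, Saleh, Farouk, Brennan, Szabo, Marchetti, Moreau and Halvorsen, a founding director before not a founding director: Pereira, Baptiste and Saleh (a founding director) before Farouk, Brennan, Szabo, Marchetti, Moreau and Halvorsen (not a founding director).
Among Pereira, Baptiste and Saleh, by date first elected to the board (earlier first): Pereira (2004-08-28) before Baptiste (2007-04-23) before Saleh (2008-08-01).
Among Farouk, Brennan, Szabo, Marchetti, Moreau and Halvorsen, by date first elected to the board (earlier first): Farouk (2010-01-10) before Brennan (2010-10-21) before Szabo (2012-07-22) before Marchetti (2012-10-27) before Moreau (2013-07-15) before Halvorsen (2015-05-14).
Order: Pereira, Baptiste, Saleh, Farouk, Brennan, Szabo, Marchetti, Moreau, Halvorsen.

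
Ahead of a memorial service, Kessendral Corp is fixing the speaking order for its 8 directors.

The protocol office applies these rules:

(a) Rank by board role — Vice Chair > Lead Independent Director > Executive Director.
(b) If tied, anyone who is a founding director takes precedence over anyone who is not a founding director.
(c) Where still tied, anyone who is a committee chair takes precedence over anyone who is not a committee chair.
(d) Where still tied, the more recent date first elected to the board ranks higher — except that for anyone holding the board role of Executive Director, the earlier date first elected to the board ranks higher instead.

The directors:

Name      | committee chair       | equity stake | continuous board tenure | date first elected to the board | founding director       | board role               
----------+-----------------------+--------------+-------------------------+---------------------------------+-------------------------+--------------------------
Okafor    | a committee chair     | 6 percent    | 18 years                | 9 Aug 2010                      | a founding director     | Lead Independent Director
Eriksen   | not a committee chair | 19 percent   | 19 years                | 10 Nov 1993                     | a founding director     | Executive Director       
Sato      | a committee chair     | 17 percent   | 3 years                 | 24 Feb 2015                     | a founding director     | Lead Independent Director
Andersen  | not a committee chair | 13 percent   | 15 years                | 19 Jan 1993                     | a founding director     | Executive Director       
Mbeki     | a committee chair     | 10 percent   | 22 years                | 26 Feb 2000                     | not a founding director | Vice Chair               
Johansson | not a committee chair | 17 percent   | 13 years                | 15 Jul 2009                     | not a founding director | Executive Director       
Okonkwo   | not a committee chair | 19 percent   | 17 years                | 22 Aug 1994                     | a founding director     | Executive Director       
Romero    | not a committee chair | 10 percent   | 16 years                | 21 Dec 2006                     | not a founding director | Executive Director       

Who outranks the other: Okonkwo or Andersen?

By board role: Mbeki (Vice Chair); then Sato and Okafor (Lead Independent Director); then Andersen, Eriksen, Okonkwo, Romero and Johansson (Executive Director).
Sato and Okafor are each a founding director, so the next rule applies.
Sato and Okafor are each a committee chair, so the next rule applies.
Among Sato and Okafor, by date first elected to the board (later first): Sato (24 Feb 2015) before Okafor (9 Aug 2010).
Among Andersen, Eriksen, Okonkwo, Romero and Johansson, a founding director before not a founding director: Andersen, Eriksen and Okonkwo (a founding director) before Romero and Johansson (not a founding director).
Andersen, Eriksen and Okonkwo are each not a committee chair, so the next rule applies.
Among Andersen, Eriksen and Okonkwo, by date first elected to the board (earlier first) (reversed rule for this group): Andersen (19 Jan 1993) before Eriksen (10 Nov 1993) before Okonkwo (22 Aug 1994).
Romero and Johansson are each not a committee chair, so the next rule applies.
Among Romero and Johansson, by date first elected to the board (earlier first) (reversed rule for this group): Romero (21 Dec 2006) before Johansson (15 Jul 2009).
So Andersen takes precedence.

Andersen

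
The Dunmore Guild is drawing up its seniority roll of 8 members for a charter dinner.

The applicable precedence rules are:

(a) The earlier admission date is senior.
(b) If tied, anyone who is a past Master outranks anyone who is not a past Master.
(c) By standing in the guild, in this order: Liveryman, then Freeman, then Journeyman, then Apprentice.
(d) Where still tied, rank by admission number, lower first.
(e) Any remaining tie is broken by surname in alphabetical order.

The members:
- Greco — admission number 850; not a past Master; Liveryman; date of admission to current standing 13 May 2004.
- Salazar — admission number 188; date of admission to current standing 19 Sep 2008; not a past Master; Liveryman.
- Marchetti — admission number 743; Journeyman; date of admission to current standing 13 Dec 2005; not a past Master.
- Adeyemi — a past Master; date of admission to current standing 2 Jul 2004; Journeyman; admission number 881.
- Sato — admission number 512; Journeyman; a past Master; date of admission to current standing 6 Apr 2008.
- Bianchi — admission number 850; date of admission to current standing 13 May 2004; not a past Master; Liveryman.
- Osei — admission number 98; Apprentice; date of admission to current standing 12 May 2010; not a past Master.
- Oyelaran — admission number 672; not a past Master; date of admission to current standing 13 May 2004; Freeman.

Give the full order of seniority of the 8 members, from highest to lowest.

By date of admission to current standing (earlier first): Bianchi, Greco and Oyelaran (each 13 May 2004); then Adeyemi (2 Jul 2004); then Marchetti (13 Dec 2005); then Sato (6 Apr 2008); then Salazar (19 Sep 2008); then Osei (12 May 2010).
Bianchi, Greco and Oyelaran are each not a past Master, so the next rule applies.
Among Bianchi, Greco and Oyelaran, by standing in the guild: Bianchi and Greco (Liveryman) before Oyelaran (Freeman).
Bianchi and Greco both have admission number 850, so the next rule applies.
Among Bianchi and Greco, alphabetically by surname: Bianchi before Greco.
Full order: Bianchi, Greco, Oyelaran, Adeyemi, Marchetti, Sato, Salazar, Osei.

Bianchi, Greco, Oyelaran, Adeyemi, Marchetti, Sato, Salazar, Osei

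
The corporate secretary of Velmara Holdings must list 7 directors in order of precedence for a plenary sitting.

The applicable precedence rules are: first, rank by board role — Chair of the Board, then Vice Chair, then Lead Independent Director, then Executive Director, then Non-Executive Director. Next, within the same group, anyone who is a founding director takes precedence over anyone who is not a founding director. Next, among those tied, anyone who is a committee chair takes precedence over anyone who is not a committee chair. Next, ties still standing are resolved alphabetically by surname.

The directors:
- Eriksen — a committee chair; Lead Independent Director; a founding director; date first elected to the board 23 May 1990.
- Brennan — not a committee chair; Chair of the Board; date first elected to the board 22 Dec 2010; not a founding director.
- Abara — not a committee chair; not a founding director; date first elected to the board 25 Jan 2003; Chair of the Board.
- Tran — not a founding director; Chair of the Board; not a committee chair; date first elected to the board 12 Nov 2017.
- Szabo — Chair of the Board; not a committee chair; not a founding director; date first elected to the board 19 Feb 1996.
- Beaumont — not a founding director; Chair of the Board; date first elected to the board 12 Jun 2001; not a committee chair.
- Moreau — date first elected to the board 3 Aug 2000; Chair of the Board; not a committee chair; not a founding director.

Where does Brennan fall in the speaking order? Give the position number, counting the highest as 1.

3

By board role: Abara, Beaumont, Brennan, Moreau, Szabo and Tran (Chair of the Board); then Eriksen (Lead Independent Director).
Abara, Beaumont, Brennan, Moreau, Szabo and Tran are each not a founding director, so the next rule applies.
Abara, Beaumont, Brennan, Moreau, Szabo and Tran are each not a committee chair, so the next rule applies.
Among Abara, Beaumont, Brennan, Moreau, Szabo and Tran, alphabetically by surname: Abara before Beaumont before Brennan before Moreau before Szabo before Tran.
Order: Abara, Beaumont, Brennan, Moreau, Szabo, Tran, Eriksen. So position 3.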